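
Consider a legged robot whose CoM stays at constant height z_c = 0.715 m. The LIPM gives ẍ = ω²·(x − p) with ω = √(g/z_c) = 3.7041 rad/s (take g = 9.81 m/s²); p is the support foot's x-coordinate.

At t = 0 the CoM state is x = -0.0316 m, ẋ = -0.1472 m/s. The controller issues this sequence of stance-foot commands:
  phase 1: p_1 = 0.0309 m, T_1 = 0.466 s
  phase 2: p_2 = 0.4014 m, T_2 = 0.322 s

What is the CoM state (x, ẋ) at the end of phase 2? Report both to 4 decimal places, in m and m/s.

phase 1: p=0.0309, T=0.466, ωT=1.726111, cosh=2.898367, sinh=2.720391; start (x,ẋ)=(-0.031600, -0.147200) → end (x,ẋ)=(-0.258356, -1.056427)
phase 2: p=0.4014, T=0.322, ωT=1.192720, cosh=1.799715, sinh=1.496320; start (x,ẋ)=(-0.258356, -1.056427) → end (x,ẋ)=(-1.212730, -5.557975)

x = -1.2127, ẋ = -5.5580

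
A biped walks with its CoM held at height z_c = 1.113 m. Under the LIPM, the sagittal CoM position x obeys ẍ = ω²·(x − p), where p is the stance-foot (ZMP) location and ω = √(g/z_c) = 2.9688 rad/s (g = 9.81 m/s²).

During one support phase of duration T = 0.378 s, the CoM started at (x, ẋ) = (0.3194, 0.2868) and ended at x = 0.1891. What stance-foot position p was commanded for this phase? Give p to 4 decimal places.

p = 0.6958

ωT = 2.9688·0.378 = 1.122206; cosh(ωT) = 1.698592, sinh(ωT) = 1.373032
x(T) = p + (x₀−p)·cosh(ωT) + (ẋ₀/ω)·sinh(ωT) ⇒ p·(1 − cosh) = x(T) − x₀·cosh − (ẋ₀/ω)·sinh
numerator   = 0.1891 − (0.3194)·1.698592 − (0.2868/2.9688)·1.373032 = -0.486072
denominator = 1 − 1.698592 = -0.698592
p = -0.486072 / -0.698592 = 0.6958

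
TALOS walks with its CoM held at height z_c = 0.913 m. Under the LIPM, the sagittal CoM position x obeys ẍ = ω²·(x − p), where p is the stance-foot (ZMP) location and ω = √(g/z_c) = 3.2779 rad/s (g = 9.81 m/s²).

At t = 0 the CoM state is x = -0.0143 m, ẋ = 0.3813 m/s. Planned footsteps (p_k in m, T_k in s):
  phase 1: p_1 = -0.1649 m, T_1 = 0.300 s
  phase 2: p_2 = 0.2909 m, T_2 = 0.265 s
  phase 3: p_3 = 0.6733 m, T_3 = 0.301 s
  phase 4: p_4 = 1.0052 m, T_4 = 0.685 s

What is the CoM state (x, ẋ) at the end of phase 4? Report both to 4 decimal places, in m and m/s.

x = 2.3492, ẋ = 4.5944

phase 1: p=-0.1649, T=0.300, ωT=0.983370, cosh=1.523750, sinh=1.149701; start (x,ẋ)=(-0.014300, 0.381300) → end (x,ẋ)=(0.198315, 1.148558)
phase 2: p=0.2909, T=0.265, ωT=0.868644, cosh=1.401598, sinh=0.982077; start (x,ẋ)=(0.198315, 1.148558) → end (x,ẋ)=(0.505248, 1.311771)
phase 3: p=0.6733, T=0.301, ωT=0.986648, cosh=1.527526, sinh=1.154702; start (x,ẋ)=(0.505248, 1.311771) → end (x,ẋ)=(0.878691, 1.367686)
phase 4: p=1.0052, T=0.685, ωT=2.245362, cosh=4.774859, sinh=4.668970; start (x,ẋ)=(0.878691, 1.367686) → end (x,ẋ)=(2.349242, 4.594369)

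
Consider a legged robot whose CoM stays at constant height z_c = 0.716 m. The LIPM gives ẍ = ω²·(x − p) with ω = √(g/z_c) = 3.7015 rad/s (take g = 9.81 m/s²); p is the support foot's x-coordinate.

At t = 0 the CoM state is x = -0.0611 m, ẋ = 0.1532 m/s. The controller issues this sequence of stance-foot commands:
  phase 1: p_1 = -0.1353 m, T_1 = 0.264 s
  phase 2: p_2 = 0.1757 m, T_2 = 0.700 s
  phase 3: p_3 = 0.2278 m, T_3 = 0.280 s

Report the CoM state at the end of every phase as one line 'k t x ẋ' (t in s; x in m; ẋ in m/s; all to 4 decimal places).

1 0.2640 0.0244 0.5455
2 0.9640 0.1386 -0.0544
3 1.2440 0.0681 -0.4932

phase 1: p=-0.1353, T=0.264, ωT=0.977196, cosh=1.516680, sinh=1.140315; start (x,ẋ)=(-0.061100, 0.153200) → end (x,ẋ)=(0.024434, 0.545544)
phase 2: p=0.1757, T=0.700, ωT=2.591050, cosh=6.709358, sinh=6.634417; start (x,ẋ)=(0.024434, 0.545544) → end (x,ẋ)=(0.138612, -0.054436)
phase 3: p=0.2278, T=0.280, ωT=1.036420, cosh=1.586914, sinh=1.232192; start (x,ẋ)=(0.138612, -0.054436) → end (x,ẋ)=(0.068145, -0.493167)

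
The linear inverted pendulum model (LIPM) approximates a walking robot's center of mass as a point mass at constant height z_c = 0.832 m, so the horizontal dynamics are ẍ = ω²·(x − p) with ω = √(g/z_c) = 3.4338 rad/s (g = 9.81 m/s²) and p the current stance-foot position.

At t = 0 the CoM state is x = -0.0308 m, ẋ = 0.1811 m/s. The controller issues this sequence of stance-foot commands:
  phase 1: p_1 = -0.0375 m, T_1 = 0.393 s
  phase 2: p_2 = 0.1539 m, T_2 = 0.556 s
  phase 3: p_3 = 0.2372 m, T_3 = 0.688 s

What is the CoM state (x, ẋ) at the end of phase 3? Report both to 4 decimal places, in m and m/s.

phase 1: p=-0.0375, T=0.393, ωT=1.349483, cosh=2.057404, sinh=1.798030; start (x,ẋ)=(-0.030800, 0.181100) → end (x,ẋ)=(0.071113, 0.413962)
phase 2: p=0.1539, T=0.556, ωT=1.909193, cosh=3.447920, sinh=3.299720; start (x,ẋ)=(0.071113, 0.413962) → end (x,ẋ)=(0.266257, 0.489288)
phase 3: p=0.2372, T=0.688, ωT=2.362454, cosh=5.355583, sinh=5.261395; start (x,ẋ)=(0.266257, 0.489288) → end (x,ẋ)=(1.142520, 3.145376)

x = 1.1425, ẋ = 3.1454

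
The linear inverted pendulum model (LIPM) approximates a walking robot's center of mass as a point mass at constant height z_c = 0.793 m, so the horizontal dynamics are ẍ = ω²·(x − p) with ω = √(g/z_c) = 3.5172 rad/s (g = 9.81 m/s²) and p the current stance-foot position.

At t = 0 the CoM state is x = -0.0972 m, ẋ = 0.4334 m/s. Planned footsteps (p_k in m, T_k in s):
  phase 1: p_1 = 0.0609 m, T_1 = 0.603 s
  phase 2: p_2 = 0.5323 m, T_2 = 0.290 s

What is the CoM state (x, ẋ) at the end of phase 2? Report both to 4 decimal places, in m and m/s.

x = -0.6157, ẋ = -3.3969

phase 1: p=0.0609, T=0.603, ωT=2.120872, cosh=4.229165, sinh=4.109238; start (x,ẋ)=(-0.097200, 0.433400) → end (x,ẋ)=(-0.101378, -0.452101)
phase 2: p=0.5323, T=0.290, ωT=1.019988, cosh=1.566880, sinh=1.206281; start (x,ẋ)=(-0.101378, -0.452101) → end (x,ẋ)=(-0.615653, -3.396915)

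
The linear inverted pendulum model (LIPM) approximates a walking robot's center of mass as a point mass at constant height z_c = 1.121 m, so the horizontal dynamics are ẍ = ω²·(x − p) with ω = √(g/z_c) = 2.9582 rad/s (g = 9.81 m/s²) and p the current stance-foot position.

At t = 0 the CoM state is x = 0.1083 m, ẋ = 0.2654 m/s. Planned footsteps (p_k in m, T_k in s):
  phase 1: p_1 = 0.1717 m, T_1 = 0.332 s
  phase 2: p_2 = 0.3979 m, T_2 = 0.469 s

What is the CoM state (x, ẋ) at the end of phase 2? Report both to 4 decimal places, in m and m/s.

x = 0.0503, ẋ = -0.8188

phase 1: p=0.1717, T=0.332, ωT=0.982122, cosh=1.522316, sinh=1.147801; start (x,ẋ)=(0.108300, 0.265400) → end (x,ẋ)=(0.178162, 0.188753)
phase 2: p=0.3979, T=0.469, ωT=1.387396, cosh=2.127066, sinh=1.877342; start (x,ẋ)=(0.178162, 0.188753) → end (x,ẋ)=(0.050290, -0.818836)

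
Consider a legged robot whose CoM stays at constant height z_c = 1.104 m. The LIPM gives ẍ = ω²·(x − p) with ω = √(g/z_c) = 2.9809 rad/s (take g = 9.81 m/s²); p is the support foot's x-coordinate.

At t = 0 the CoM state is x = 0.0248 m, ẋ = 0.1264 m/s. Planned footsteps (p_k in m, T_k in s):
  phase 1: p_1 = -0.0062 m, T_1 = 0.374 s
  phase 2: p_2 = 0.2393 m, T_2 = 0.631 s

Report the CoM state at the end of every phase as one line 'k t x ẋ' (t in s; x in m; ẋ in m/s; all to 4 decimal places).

1 0.3740 0.1038 0.3392
2 1.0050 0.1492 -0.1554

phase 1: p=-0.0062, T=0.374, ωT=1.114857, cosh=1.688547, sinh=1.360584; start (x,ẋ)=(0.024800, 0.126400) → end (x,ẋ)=(0.103838, 0.339161)
phase 2: p=0.2393, T=0.631, ωT=1.880948, cosh=3.356083, sinh=3.203637; start (x,ẋ)=(0.103838, 0.339161) → end (x,ẋ)=(0.149183, -0.155370)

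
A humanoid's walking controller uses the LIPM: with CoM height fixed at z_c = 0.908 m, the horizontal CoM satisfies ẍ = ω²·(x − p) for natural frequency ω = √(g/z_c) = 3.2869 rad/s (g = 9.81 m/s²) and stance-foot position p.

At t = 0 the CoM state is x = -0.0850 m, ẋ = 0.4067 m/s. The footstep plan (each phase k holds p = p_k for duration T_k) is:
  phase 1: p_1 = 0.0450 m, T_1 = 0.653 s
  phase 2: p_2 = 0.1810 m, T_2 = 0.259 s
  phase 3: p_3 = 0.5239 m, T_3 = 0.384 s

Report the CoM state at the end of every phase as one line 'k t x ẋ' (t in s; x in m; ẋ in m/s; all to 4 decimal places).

1 0.6530 0.0034 -0.0393
2 0.9120 -0.0764 -0.6138
3 1.2960 -0.9250 -4.3777

phase 1: p=0.0450, T=0.653, ωT=2.146346, cosh=4.335227, sinh=4.218317; start (x,ẋ)=(-0.085000, 0.406700) → end (x,ẋ)=(0.003368, -0.039337)
phase 2: p=0.1810, T=0.259, ωT=0.851307, cosh=1.384782, sinh=0.957925; start (x,ẋ)=(0.003368, -0.039337) → end (x,ẋ)=(-0.076446, -0.613766)
phase 3: p=0.5239, T=0.384, ωT=1.262170, cosh=1.908059, sinh=1.625020; start (x,ẋ)=(-0.076446, -0.613766) → end (x,ẋ)=(-0.925037, -4.377716)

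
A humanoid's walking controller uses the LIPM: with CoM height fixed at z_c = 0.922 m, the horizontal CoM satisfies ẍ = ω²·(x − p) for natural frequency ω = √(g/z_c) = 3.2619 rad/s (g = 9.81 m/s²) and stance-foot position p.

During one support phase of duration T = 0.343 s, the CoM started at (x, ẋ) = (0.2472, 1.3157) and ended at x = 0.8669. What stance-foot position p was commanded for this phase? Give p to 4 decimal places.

ωT = 3.2619·0.343 = 1.118832; cosh(ωT) = 1.693968, sinh(ωT) = 1.367307
x(T) = p + (x₀−p)·cosh(ωT) + (ẋ₀/ω)·sinh(ωT) ⇒ p·(1 − cosh) = x(T) − x₀·cosh − (ẋ₀/ω)·sinh
numerator   = 0.8669 − (0.2472)·1.693968 − (1.3157/3.2619)·1.367307 = -0.103358
denominator = 1 − 1.693968 = -0.693968
p = -0.103358 / -0.693968 = 0.1489

p = 0.1489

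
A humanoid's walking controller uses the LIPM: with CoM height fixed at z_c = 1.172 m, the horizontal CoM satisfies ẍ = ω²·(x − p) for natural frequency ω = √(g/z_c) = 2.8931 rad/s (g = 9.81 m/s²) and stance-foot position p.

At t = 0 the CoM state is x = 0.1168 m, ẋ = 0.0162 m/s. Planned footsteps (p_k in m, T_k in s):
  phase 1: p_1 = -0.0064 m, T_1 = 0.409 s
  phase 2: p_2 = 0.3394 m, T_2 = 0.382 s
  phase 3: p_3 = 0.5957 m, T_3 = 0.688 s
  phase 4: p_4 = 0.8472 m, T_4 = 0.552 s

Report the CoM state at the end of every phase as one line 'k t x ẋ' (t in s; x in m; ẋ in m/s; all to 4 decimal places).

1 0.4090 0.2219 0.5562
2 0.7910 0.4010 0.4749
3 1.4790 0.4592 -0.2532
4 2.0310 -0.3574 -3.3089

phase 1: p=-0.0064, T=0.409, ωT=1.183278, cosh=1.785666, sinh=1.479393; start (x,ẋ)=(0.116800, 0.016200) → end (x,ẋ)=(0.221878, 0.556228)
phase 2: p=0.3394, T=0.382, ωT=1.105164, cosh=1.675438, sinh=1.344282; start (x,ẋ)=(0.221878, 0.556228) → end (x,ẋ)=(0.400951, 0.474865)
phase 3: p=0.5957, T=0.688, ωT=1.990453, cosh=3.727740, sinh=3.591107; start (x,ẋ)=(0.400951, 0.474865) → end (x,ẋ)=(0.459160, -0.253157)
phase 4: p=0.8472, T=0.552, ωT=1.596991, cosh=2.570329, sinh=2.367824; start (x,ẋ)=(0.459160, -0.253157) → end (x,ẋ)=(-0.357383, -3.308906)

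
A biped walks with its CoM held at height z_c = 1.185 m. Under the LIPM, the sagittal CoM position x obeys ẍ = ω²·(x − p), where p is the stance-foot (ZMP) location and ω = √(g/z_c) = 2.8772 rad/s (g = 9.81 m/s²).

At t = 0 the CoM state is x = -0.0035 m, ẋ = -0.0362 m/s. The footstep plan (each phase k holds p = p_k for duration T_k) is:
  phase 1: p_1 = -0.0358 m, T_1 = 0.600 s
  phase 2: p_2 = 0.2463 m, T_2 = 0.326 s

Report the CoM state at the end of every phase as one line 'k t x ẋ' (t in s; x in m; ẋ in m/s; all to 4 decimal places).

1 0.6000 0.0236 0.1479
2 0.9260 -0.0261 -0.4752

phase 1: p=-0.0358, T=0.600, ωT=1.726320, cosh=2.898936, sinh=2.720998; start (x,ẋ)=(-0.003500, -0.036200) → end (x,ẋ)=(0.023601, 0.147931)
phase 2: p=0.2463, T=0.326, ωT=0.937967, cosh=1.473103, sinh=1.081680; start (x,ẋ)=(0.023601, 0.147931) → end (x,ẋ)=(-0.026144, -0.475169)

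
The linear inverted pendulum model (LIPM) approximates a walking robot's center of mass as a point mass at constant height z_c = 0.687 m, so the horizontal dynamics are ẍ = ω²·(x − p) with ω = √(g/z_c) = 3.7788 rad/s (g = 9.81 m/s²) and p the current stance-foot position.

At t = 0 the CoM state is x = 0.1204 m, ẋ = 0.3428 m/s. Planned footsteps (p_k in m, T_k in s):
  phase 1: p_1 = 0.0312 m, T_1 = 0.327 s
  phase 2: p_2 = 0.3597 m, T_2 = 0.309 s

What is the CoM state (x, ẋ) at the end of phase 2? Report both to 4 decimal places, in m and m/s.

phase 1: p=0.0312, T=0.327, ωT=1.235668, cosh=1.865658, sinh=1.575017; start (x,ẋ)=(0.120400, 0.342800) → end (x,ẋ)=(0.340497, 1.170437)
phase 2: p=0.3597, T=0.309, ωT=1.167649, cosh=1.762762, sinh=1.451665; start (x,ẋ)=(0.340497, 1.170437) → end (x,ẋ)=(0.775485, 1.957862)

x = 0.7755, ẋ = 1.9579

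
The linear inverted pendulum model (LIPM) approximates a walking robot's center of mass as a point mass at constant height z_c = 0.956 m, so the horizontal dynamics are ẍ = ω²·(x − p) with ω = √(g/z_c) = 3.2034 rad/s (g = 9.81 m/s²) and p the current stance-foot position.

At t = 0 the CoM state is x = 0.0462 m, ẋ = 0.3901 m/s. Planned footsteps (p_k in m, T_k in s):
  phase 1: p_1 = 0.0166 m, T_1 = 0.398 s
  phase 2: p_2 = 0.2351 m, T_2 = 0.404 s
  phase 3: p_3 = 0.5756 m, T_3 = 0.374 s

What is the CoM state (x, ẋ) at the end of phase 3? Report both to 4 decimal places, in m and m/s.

x = 1.9035, ẋ = 4.6476

phase 1: p=0.0166, T=0.398, ωT=1.274953, cosh=1.928989, sinh=1.649545; start (x,ẋ)=(0.046200, 0.390100) → end (x,ẋ)=(0.274574, 0.908910)
phase 2: p=0.2351, T=0.404, ωT=1.294174, cosh=1.961052, sinh=1.686928; start (x,ẋ)=(0.274574, 0.908910) → end (x,ẋ)=(0.791148, 1.995735)
phase 3: p=0.5756, T=0.374, ωT=1.198072, cosh=1.807748, sinh=1.505972; start (x,ẋ)=(0.791148, 1.995735) → end (x,ẋ)=(1.903486, 4.647641)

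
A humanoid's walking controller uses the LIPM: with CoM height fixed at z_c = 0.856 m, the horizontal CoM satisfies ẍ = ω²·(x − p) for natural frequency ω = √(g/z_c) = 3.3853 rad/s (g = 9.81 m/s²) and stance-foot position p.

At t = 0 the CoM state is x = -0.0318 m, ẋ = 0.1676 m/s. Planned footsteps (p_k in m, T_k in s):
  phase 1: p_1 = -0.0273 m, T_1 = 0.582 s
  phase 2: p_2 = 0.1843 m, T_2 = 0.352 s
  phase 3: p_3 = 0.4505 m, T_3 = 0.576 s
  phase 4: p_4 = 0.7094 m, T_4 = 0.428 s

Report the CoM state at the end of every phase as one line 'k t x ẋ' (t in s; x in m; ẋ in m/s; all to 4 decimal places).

phase 1: p=-0.0273, T=0.582, ωT=1.970245, cosh=3.655927, sinh=3.516504; start (x,ẋ)=(-0.031800, 0.167600) → end (x,ẋ)=(0.130344, 0.559163)
phase 2: p=0.1843, T=0.352, ωT=1.191626, cosh=1.798078, sinh=1.494351; start (x,ẋ)=(0.130344, 0.559163) → end (x,ẋ)=(0.334111, 0.732465)
phase 3: p=0.4505, T=0.576, ωT=1.949933, cosh=3.585249, sinh=3.442966; start (x,ẋ)=(0.334111, 0.732465) → end (x,ẋ)=(0.778158, 1.269500)
phase 4: p=0.7094, T=0.428, ωT=1.448908, cosh=2.246645, sinh=2.011818; start (x,ẋ)=(0.778158, 1.269500) → end (x,ẋ)=(1.618314, 3.320399)

1 0.5820 0.1303 0.5592
2 0.9340 0.3341 0.7325
3 1.5100 0.7782 1.2695
4 1.9380 1.6183 3.3204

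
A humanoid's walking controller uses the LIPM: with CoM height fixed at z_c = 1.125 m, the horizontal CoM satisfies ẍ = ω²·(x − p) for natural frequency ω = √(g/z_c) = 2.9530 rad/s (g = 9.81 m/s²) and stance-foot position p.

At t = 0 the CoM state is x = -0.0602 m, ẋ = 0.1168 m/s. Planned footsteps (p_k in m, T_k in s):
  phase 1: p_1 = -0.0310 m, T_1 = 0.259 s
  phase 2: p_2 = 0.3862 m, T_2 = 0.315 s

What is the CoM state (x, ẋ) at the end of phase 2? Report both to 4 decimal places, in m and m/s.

phase 1: p=-0.0310, T=0.259, ωT=0.764827, cosh=1.307019, sinh=0.841604; start (x,ẋ)=(-0.060200, 0.116800) → end (x,ẋ)=(-0.035877, 0.080090)
phase 2: p=0.3862, T=0.315, ωT=0.930195, cosh=1.464740, sinh=1.070263; start (x,ẋ)=(-0.035877, 0.080090) → end (x,ẋ)=(-0.203006, -1.216658)

x = -0.2030, ẋ = -1.2167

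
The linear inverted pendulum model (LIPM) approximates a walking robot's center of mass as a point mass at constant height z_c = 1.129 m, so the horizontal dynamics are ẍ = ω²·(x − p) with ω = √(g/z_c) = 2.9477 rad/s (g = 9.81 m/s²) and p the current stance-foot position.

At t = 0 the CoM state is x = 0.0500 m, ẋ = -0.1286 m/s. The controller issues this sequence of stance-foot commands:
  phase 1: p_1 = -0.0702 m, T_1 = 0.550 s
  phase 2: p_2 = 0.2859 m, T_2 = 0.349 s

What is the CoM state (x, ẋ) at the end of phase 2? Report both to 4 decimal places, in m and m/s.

x = 0.2718, ẋ = 0.2996

phase 1: p=-0.0702, T=0.550, ωT=1.621235, cosh=2.628495, sinh=2.430840; start (x,ẋ)=(0.050000, -0.128600) → end (x,ẋ)=(0.139694, 0.523255)
phase 2: p=0.2859, T=0.349, ωT=1.028747, cosh=1.577507, sinh=1.220052; start (x,ẋ)=(0.139694, 0.523255) → end (x,ẋ)=(0.271835, 0.299632)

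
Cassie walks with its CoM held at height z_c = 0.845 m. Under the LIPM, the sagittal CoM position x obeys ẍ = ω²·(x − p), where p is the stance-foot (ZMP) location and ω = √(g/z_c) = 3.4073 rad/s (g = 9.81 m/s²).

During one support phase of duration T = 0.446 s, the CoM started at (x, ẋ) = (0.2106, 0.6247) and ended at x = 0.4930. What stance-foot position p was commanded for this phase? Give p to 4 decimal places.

ωT = 3.4073·0.446 = 1.519656; cosh(ωT) = 2.394719, sinh(ωT) = 2.175932
x(T) = p + (x₀−p)·cosh(ωT) + (ẋ₀/ω)·sinh(ωT) ⇒ p·(1 − cosh) = x(T) − x₀·cosh − (ẋ₀/ω)·sinh
numerator   = 0.4930 − (0.2106)·2.394719 − (0.6247/3.4073)·2.175932 = -0.410267
denominator = 1 − 2.394719 = -1.394719
p = -0.410267 / -1.394719 = 0.2942

p = 0.2942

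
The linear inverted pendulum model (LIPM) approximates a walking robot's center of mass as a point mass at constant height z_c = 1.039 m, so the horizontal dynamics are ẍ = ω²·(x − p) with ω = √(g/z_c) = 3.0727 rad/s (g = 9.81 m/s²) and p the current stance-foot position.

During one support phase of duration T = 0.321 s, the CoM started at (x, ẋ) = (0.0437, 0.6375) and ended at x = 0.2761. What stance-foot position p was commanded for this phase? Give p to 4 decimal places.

ωT = 3.0727·0.321 = 0.986337; cosh(ωT) = 1.527167, sinh(ωT) = 1.154227
x(T) = p + (x₀−p)·cosh(ωT) + (ẋ₀/ω)·sinh(ωT) ⇒ p·(1 − cosh) = x(T) − x₀·cosh − (ẋ₀/ω)·sinh
numerator   = 0.2761 − (0.0437)·1.527167 − (0.6375/3.0727)·1.154227 = -0.030107
denominator = 1 − 1.527167 = -0.527167
p = -0.030107 / -0.527167 = 0.0571

p = 0.0571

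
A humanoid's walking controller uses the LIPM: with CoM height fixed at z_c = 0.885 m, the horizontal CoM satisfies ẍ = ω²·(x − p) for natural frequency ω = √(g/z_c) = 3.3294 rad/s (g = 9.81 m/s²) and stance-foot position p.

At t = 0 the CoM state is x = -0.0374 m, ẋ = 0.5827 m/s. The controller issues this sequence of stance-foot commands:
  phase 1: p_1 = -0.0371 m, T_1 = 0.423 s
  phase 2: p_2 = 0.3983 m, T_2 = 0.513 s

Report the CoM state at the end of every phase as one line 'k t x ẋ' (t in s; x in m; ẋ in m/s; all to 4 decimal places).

phase 1: p=-0.0371, T=0.423, ωT=1.408336, cosh=2.166848, sinh=1.922298; start (x,ẋ)=(-0.037400, 0.582700) → end (x,ẋ)=(0.298684, 1.260702)
phase 2: p=0.3983, T=0.513, ωT=1.707982, cosh=2.849524, sinh=2.668293; start (x,ẋ)=(0.298684, 1.260702) → end (x,ẋ)=(1.124811, 2.707430)

1 0.4230 0.2987 1.2607
2 0.9360 1.1248 2.7074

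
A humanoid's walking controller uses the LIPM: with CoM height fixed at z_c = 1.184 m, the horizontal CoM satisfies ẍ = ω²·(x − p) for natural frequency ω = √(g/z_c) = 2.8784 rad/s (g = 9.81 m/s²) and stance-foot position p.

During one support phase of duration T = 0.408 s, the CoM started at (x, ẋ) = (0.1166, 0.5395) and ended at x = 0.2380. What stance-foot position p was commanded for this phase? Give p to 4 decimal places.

p = 0.3145

ωT = 2.8784·0.408 = 1.174387; cosh(ωT) = 1.772584, sinh(ωT) = 1.463575
x(T) = p + (x₀−p)·cosh(ωT) + (ẋ₀/ω)·sinh(ωT) ⇒ p·(1 − cosh) = x(T) − x₀·cosh − (ẋ₀/ω)·sinh
numerator   = 0.2380 − (0.1166)·1.772584 − (0.5395/2.8784)·1.463575 = -0.243002
denominator = 1 − 1.772584 = -0.772584
p = -0.243002 / -0.772584 = 0.3145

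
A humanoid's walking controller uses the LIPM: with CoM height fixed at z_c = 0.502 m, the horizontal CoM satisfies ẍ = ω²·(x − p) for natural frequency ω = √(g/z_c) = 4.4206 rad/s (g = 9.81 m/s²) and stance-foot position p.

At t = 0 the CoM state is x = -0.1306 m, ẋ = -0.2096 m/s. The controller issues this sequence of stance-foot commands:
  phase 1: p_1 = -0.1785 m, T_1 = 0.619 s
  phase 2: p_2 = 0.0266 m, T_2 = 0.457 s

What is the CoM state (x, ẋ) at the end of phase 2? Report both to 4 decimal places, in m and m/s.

phase 1: p=-0.1785, T=0.619, ωT=2.736351, cosh=7.747694, sinh=7.682888; start (x,ẋ)=(-0.130600, -0.209600) → end (x,ẋ)=(-0.171665, 0.002910)
phase 2: p=0.0266, T=0.457, ωT=2.020214, cosh=3.836283, sinh=3.703656; start (x,ẋ)=(-0.171665, 0.002910) → end (x,ẋ)=(-0.731562, -3.234905)

x = -0.7316, ẋ = -3.2349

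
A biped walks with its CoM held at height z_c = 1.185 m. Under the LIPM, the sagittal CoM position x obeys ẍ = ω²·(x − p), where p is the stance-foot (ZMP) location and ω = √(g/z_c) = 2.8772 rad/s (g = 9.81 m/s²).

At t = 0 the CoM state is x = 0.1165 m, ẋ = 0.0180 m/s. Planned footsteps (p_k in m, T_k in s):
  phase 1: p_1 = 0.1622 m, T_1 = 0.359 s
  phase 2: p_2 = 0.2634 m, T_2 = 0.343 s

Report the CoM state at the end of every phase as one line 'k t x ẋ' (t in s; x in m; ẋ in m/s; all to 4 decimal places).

1 0.3590 0.0975 -0.1328
2 0.7020 -0.0433 -0.7541

phase 1: p=0.1622, T=0.359, ωT=1.032915, cosh=1.582605, sinh=1.226637; start (x,ẋ)=(0.116500, 0.018000) → end (x,ẋ)=(0.097549, -0.132801)
phase 2: p=0.2634, T=0.343, ωT=0.986880, cosh=1.527794, sinh=1.155056; start (x,ẋ)=(0.097549, -0.132801) → end (x,ẋ)=(-0.043300, -0.754070)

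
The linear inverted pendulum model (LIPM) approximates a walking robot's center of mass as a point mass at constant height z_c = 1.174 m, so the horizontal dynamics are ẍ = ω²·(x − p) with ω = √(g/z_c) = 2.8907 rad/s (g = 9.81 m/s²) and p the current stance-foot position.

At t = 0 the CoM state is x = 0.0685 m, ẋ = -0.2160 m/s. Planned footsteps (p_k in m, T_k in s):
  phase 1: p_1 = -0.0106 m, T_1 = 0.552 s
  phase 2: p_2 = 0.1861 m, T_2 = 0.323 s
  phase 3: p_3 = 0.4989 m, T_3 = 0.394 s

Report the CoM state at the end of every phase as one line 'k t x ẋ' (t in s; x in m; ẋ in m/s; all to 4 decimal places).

phase 1: p=-0.0106, T=0.552, ωT=1.595666, cosh=2.567194, sinh=2.364421; start (x,ẋ)=(0.068500, -0.216000) → end (x,ẋ)=(0.015790, -0.013879)
phase 2: p=0.1861, T=0.323, ωT=0.933696, cosh=1.468496, sinh=1.075398; start (x,ẋ)=(0.015790, -0.013879) → end (x,ẋ)=(-0.069163, -0.549816)
phase 3: p=0.4989, T=0.394, ωT=1.138936, cosh=1.721801, sinh=1.401642; start (x,ẋ)=(-0.069163, -0.549816) → end (x,ẋ)=(-0.745786, -3.248309)

1 0.5520 0.0158 -0.0139
2 0.8750 -0.0692 -0.5498
3 1.2690 -0.7458 -3.2483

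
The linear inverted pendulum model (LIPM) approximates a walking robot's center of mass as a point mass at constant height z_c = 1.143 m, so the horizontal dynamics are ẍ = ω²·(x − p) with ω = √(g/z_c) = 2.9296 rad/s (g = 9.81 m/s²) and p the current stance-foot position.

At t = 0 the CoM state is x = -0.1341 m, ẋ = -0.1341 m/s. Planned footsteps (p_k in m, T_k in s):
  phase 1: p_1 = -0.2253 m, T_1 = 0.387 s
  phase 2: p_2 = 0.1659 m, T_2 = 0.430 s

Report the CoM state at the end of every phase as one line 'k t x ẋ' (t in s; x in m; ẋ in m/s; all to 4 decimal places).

phase 1: p=-0.2253, T=0.387, ωT=1.133755, cosh=1.714563, sinh=1.392740; start (x,ẋ)=(-0.134100, -0.134100) → end (x,ẋ)=(-0.132683, 0.142189)
phase 2: p=0.1659, T=0.430, ωT=1.259728, cosh=1.904097, sinh=1.620366; start (x,ẋ)=(-0.132683, 0.142189) → end (x,ẋ)=(-0.323987, -1.146641)

1 0.3870 -0.1327 0.1422
2 0.8170 -0.3240 -1.1466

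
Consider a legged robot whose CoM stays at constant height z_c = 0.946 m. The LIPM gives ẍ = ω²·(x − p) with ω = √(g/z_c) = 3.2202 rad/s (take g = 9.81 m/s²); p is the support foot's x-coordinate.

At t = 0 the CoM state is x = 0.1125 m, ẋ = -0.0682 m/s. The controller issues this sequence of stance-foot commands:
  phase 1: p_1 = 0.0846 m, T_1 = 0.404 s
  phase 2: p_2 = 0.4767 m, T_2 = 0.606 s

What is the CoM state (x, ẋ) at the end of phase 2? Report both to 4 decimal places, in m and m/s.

phase 1: p=0.0846, T=0.404, ωT=1.300961, cosh=1.972547, sinh=1.700277; start (x,ẋ)=(0.112500, -0.068200) → end (x,ẋ)=(0.103624, 0.018231)
phase 2: p=0.4767, T=0.606, ωT=1.951441, cosh=3.590447, sinh=3.448378; start (x,ẋ)=(0.103624, 0.018231) → end (x,ẋ)=(-0.843286, -4.077349)

x = -0.8433, ẋ = -4.0773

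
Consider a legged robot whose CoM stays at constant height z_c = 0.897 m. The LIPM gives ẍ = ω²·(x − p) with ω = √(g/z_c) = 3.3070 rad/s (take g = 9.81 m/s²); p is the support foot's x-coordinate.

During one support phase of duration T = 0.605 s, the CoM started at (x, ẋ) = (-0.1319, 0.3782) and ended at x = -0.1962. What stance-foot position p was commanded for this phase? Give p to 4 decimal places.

p = 0.0415

ωT = 3.3070·0.605 = 2.000735; cosh(ωT) = 3.764862, sinh(ωT) = 3.629627
x(T) = p + (x₀−p)·cosh(ωT) + (ẋ₀/ω)·sinh(ωT) ⇒ p·(1 − cosh) = x(T) − x₀·cosh − (ẋ₀/ω)·sinh
numerator   = -0.1962 − (-0.1319)·3.764862 − (0.3782/3.3070)·3.629627 = -0.114711
denominator = 1 − 3.764862 = -2.764862
p = -0.114711 / -2.764862 = 0.0415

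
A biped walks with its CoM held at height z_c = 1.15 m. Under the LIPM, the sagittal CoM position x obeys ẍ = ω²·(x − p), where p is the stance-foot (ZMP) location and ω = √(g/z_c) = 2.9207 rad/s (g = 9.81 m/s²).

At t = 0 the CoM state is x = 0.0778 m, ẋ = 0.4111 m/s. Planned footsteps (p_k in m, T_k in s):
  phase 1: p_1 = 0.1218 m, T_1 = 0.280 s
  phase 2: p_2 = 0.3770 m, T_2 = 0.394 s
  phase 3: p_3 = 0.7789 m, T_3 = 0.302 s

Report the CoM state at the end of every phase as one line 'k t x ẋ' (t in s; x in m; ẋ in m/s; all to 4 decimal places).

phase 1: p=0.1218, T=0.280, ωT=0.817796, cosh=1.353452, sinh=0.912049; start (x,ẋ)=(0.077800, 0.411100) → end (x,ẋ)=(0.190623, 0.439196)
phase 2: p=0.3770, T=0.394, ωT=1.150756, cosh=1.738489, sinh=1.422092; start (x,ẋ)=(0.190623, 0.439196) → end (x,ẋ)=(0.266830, -0.010582)
phase 3: p=0.7789, T=0.302, ωT=0.882051, cosh=1.414892, sinh=1.000959; start (x,ẋ)=(0.266830, -0.010582) → end (x,ẋ)=(0.050750, -1.512009)

1 0.2800 0.1906 0.4392
2 0.6740 0.2668 -0.0106
3 0.9760 0.0507 -1.5120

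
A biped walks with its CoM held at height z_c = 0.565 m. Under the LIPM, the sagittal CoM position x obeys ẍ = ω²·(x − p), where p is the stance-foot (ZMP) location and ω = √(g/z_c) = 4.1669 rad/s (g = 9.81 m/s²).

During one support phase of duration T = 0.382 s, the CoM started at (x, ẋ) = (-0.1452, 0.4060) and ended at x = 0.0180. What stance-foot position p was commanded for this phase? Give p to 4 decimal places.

ωT = 4.1669·0.382 = 1.591756; cosh(ωT) = 2.557967, sinh(ωT) = 2.354399
x(T) = p + (x₀−p)·cosh(ωT) + (ẋ₀/ω)·sinh(ωT) ⇒ p·(1 − cosh) = x(T) − x₀·cosh − (ẋ₀/ω)·sinh
numerator   = 0.0180 − (-0.1452)·2.557967 − (0.4060/4.1669)·2.354399 = 0.160017
denominator = 1 − 2.557967 = -1.557967
p = 0.160017 / -1.557967 = -0.1027

p = -0.1027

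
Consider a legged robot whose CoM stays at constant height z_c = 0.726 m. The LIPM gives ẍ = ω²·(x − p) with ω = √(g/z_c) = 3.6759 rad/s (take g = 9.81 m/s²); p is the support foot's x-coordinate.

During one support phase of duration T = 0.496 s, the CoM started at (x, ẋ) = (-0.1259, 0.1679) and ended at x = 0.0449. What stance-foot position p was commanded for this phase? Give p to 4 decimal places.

ωT = 3.6759·0.496 = 1.823246; cosh(ωT) = 3.176714, sinh(ωT) = 3.015213
x(T) = p + (x₀−p)·cosh(ωT) + (ẋ₀/ω)·sinh(ωT) ⇒ p·(1 − cosh) = x(T) − x₀·cosh − (ẋ₀/ω)·sinh
numerator   = 0.0449 − (-0.1259)·3.176714 − (0.1679/3.6759)·3.015213 = 0.307126
denominator = 1 − 3.176714 = -2.176714
p = 0.307126 / -2.176714 = -0.1411

p = -0.1411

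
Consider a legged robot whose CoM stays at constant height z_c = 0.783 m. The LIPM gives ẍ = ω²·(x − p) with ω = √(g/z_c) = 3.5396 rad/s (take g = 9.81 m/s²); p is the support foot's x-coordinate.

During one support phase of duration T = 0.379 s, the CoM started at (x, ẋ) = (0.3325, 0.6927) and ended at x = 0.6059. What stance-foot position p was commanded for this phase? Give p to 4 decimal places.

p = 0.4047

ωT = 3.5396·0.379 = 1.341508; cosh(ωT) = 2.043130, sinh(ωT) = 1.781679
x(T) = p + (x₀−p)·cosh(ωT) + (ẋ₀/ω)·sinh(ωT) ⇒ p·(1 − cosh) = x(T) − x₀·cosh − (ẋ₀/ω)·sinh
numerator   = 0.6059 − (0.3325)·2.043130 − (0.6927/3.5396)·1.781679 = -0.422115
denominator = 1 − 2.043130 = -1.043130
p = -0.422115 / -1.043130 = 0.4047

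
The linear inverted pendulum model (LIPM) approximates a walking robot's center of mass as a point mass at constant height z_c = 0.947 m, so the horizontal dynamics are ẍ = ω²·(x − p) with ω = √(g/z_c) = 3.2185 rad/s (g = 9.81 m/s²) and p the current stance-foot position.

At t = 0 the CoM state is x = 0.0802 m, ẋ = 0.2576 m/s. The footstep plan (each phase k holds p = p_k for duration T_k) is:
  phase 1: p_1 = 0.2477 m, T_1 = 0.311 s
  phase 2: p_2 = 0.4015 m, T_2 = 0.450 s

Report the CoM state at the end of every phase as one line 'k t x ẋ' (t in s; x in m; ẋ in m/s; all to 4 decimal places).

1 0.3110 0.0832 -0.2366
2 0.7610 -0.4610 -2.5907

phase 1: p=0.2477, T=0.311, ωT=1.000954, cosh=1.544202, sinh=1.176673; start (x,ẋ)=(0.080200, 0.257600) → end (x,ẋ)=(0.083224, -0.236557)
phase 2: p=0.4015, T=0.450, ωT=1.448325, cosh=2.245472, sinh=2.010508; start (x,ẋ)=(0.083224, -0.236557) → end (x,ẋ)=(-0.460950, -2.590689)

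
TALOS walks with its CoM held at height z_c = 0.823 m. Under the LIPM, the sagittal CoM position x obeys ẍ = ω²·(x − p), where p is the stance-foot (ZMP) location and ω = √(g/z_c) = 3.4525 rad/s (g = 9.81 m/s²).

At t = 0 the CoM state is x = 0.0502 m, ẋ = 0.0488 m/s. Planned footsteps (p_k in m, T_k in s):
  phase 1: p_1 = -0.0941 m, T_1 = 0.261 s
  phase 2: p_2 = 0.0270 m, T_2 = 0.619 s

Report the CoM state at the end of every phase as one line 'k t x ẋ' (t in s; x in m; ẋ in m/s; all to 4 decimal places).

phase 1: p=-0.0941, T=0.261, ωT=0.901103, cosh=1.434219, sinh=1.028097; start (x,ẋ)=(0.050200, 0.048800) → end (x,ẋ)=(0.127390, 0.582184)
phase 2: p=0.0270, T=0.619, ωT=2.137097, cosh=4.296400, sinh=4.178403; start (x,ẋ)=(0.127390, 0.582184) → end (x,ẋ)=(1.162904, 3.949508)

1 0.2610 0.1274 0.5822
2 0.8800 1.1629 3.9495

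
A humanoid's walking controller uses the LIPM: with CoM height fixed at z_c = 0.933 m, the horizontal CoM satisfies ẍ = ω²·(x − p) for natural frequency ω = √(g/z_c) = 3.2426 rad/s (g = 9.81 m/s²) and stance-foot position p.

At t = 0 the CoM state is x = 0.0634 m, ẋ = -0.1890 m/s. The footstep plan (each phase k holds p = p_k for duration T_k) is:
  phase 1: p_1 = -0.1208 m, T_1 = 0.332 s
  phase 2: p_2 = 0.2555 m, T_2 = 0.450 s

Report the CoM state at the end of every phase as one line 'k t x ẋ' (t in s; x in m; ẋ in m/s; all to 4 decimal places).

1 0.3320 0.1053 0.4651
2 0.7820 0.2067 0.0632

phase 1: p=-0.1208, T=0.332, ωT=1.076543, cosh=1.637645, sinh=1.296873; start (x,ẋ)=(0.063400, -0.189000) → end (x,ẋ)=(0.105264, 0.465091)
phase 2: p=0.2555, T=0.450, ωT=1.459170, cosh=2.267408, sinh=2.034979; start (x,ẋ)=(0.105264, 0.465091) → end (x,ẋ)=(0.206733, 0.063199)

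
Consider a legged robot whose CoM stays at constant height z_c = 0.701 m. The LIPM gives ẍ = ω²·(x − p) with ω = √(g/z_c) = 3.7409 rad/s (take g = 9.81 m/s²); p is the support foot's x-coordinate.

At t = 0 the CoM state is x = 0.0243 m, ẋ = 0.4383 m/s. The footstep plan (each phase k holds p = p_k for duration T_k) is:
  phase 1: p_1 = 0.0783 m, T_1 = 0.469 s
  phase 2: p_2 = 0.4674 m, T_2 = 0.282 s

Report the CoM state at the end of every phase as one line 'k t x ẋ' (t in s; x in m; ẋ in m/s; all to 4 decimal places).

1 0.4690 0.2461 0.7383
2 0.7510 0.3601 0.1439

phase 1: p=0.0783, T=0.469, ωT=1.754482, cosh=2.976725, sinh=2.803728; start (x,ẋ)=(0.024300, 0.438300) → end (x,ẋ)=(0.246054, 0.738321)
phase 2: p=0.4674, T=0.282, ωT=1.054934, cosh=1.610000, sinh=1.261785; start (x,ẋ)=(0.246054, 0.738321) → end (x,ẋ)=(0.360064, 0.143897)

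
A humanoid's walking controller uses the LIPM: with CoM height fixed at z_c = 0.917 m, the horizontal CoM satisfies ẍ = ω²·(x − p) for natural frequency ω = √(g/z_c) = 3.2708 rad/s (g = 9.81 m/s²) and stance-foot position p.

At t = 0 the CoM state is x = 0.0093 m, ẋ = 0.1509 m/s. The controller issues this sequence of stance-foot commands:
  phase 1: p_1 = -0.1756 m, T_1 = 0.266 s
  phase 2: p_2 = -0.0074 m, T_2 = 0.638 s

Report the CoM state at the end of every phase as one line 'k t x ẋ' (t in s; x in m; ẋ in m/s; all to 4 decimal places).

1 0.2660 0.1292 0.8068
2 0.9040 1.5302 5.0737

phase 1: p=-0.1756, T=0.266, ωT=0.870033, cosh=1.402963, sinh=0.984026; start (x,ẋ)=(0.009300, 0.150900) → end (x,ẋ)=(0.129206, 0.806817)
phase 2: p=-0.0074, T=0.638, ωT=2.086770, cosh=4.091467, sinh=3.967379; start (x,ẋ)=(0.129206, 0.806817) → end (x,ẋ)=(1.530165, 5.073741)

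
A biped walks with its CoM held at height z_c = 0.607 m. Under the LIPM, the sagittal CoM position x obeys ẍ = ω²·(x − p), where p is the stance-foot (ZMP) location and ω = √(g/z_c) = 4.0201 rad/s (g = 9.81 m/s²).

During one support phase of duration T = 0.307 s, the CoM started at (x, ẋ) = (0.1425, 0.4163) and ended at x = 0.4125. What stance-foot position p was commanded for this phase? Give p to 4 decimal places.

ωT = 4.0201·0.307 = 1.234171; cosh(ωT) = 1.863302, sinh(ωT) = 1.572226
x(T) = p + (x₀−p)·cosh(ωT) + (ẋ₀/ω)·sinh(ωT) ⇒ p·(1 − cosh) = x(T) − x₀·cosh − (ẋ₀/ω)·sinh
numerator   = 0.4125 − (0.1425)·1.863302 − (0.4163/4.0201)·1.572226 = -0.015832
denominator = 1 − 1.863302 = -0.863302
p = -0.015832 / -0.863302 = 0.0183

p = 0.0183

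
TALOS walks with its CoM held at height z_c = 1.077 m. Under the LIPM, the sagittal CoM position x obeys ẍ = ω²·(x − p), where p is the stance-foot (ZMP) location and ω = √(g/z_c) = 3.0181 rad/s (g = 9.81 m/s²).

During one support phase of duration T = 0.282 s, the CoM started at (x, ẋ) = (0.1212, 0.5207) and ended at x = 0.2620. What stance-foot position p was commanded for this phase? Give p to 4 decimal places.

p = 0.1847

ωT = 3.0181·0.282 = 0.851104; cosh(ωT) = 1.384587, sinh(ωT) = 0.957644
x(T) = p + (x₀−p)·cosh(ωT) + (ẋ₀/ω)·sinh(ωT) ⇒ p·(1 − cosh) = x(T) − x₀·cosh − (ẋ₀/ω)·sinh
numerator   = 0.2620 − (0.1212)·1.384587 − (0.5207/3.0181)·0.957644 = -0.071030
denominator = 1 − 1.384587 = -0.384587
p = -0.071030 / -0.384587 = 0.1847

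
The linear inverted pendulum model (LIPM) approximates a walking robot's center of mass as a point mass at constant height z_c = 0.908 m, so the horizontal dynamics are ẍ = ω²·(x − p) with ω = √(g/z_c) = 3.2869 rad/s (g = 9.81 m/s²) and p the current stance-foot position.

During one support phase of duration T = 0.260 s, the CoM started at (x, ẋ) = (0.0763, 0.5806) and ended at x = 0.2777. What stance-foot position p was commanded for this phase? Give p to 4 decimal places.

p = -0.0046

ωT = 3.2869·0.260 = 0.854594; cosh(ωT) = 1.387938, sinh(ωT) = 0.962482
x(T) = p + (x₀−p)·cosh(ωT) + (ẋ₀/ω)·sinh(ωT) ⇒ p·(1 − cosh) = x(T) − x₀·cosh − (ẋ₀/ω)·sinh
numerator   = 0.2777 − (0.0763)·1.387938 − (0.5806/3.2869)·0.962482 = 0.001787
denominator = 1 − 1.387938 = -0.387938
p = 0.001787 / -0.387938 = -0.0046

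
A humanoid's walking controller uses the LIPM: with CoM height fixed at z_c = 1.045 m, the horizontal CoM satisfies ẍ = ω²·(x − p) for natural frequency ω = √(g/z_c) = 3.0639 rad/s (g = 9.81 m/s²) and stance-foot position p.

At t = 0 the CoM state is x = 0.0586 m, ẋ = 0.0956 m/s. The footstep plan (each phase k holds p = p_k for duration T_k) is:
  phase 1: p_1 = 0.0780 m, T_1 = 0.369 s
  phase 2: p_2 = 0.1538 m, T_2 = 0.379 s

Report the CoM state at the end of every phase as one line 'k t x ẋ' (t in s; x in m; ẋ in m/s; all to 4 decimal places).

phase 1: p=0.0780, T=0.369, ωT=1.130579, cosh=1.710148, sinh=1.387302; start (x,ẋ)=(0.058600, 0.095600) → end (x,ẋ)=(0.088110, 0.081029)
phase 2: p=0.1538, T=0.379, ωT=1.161218, cosh=1.753463, sinh=1.440358; start (x,ẋ)=(0.088110, 0.081029) → end (x,ẋ)=(0.076707, -0.147816)

1 0.3690 0.0881 0.0810
2 0.7480 0.0767 -0.1478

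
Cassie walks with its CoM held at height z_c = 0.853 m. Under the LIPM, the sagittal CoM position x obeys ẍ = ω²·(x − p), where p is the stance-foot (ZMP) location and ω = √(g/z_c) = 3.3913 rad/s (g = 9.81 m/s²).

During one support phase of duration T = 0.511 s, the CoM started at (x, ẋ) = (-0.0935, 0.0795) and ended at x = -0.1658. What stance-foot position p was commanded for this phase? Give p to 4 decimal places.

ωT = 3.3913·0.511 = 1.732954; cosh(ωT) = 2.917052, sinh(ωT) = 2.740291
x(T) = p + (x₀−p)·cosh(ωT) + (ẋ₀/ω)·sinh(ωT) ⇒ p·(1 − cosh) = x(T) − x₀·cosh − (ẋ₀/ω)·sinh
numerator   = -0.1658 − (-0.0935)·2.917052 − (0.0795/3.3913)·2.740291 = 0.042706
denominator = 1 − 2.917052 = -1.917052
p = 0.042706 / -1.917052 = -0.0223

p = -0.0223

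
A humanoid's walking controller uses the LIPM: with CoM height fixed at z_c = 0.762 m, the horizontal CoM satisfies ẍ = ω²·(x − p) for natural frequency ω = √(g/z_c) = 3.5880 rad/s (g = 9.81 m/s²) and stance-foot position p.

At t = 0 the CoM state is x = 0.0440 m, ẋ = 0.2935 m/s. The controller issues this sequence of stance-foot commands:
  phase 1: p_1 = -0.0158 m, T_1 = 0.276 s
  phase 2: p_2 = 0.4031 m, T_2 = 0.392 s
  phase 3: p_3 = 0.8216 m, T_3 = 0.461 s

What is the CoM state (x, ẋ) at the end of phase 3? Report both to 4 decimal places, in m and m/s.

phase 1: p=-0.0158, T=0.276, ωT=0.990288, cosh=1.531740, sinh=1.160270; start (x,ẋ)=(0.044000, 0.293500) → end (x,ẋ)=(0.170709, 0.698516)
phase 2: p=0.4031, T=0.392, ωT=1.406496, cosh=2.163314, sinh=1.918314; start (x,ẋ)=(0.170709, 0.698516) → end (x,ẋ)=(0.273824, -0.088420)
phase 3: p=0.8216, T=0.461, ωT=1.654068, cosh=2.709738, sinh=2.518467; start (x,ẋ)=(0.273824, -0.088420) → end (x,ẋ)=(-0.724792, -5.189441)

x = -0.7248, ẋ = -5.1894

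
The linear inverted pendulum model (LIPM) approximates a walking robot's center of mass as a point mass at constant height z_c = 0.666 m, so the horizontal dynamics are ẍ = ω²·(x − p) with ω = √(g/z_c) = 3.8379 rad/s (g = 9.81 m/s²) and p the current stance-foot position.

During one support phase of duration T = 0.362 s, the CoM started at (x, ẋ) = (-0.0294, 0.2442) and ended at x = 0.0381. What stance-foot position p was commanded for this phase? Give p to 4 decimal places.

ωT = 3.8379·0.362 = 1.389320; cosh(ωT) = 2.130682, sinh(ωT) = 1.881438
x(T) = p + (x₀−p)·cosh(ωT) + (ẋ₀/ω)·sinh(ωT) ⇒ p·(1 − cosh) = x(T) − x₀·cosh − (ẋ₀/ω)·sinh
numerator   = 0.0381 − (-0.0294)·2.130682 − (0.2442/3.8379)·1.881438 = -0.018971
denominator = 1 − 2.130682 = -1.130682
p = -0.018971 / -1.130682 = 0.0168

p = 0.0168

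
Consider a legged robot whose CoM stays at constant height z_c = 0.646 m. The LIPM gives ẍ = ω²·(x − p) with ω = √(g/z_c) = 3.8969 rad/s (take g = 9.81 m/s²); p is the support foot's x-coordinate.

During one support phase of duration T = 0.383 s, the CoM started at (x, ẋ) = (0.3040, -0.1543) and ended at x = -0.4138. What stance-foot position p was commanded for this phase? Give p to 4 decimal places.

p = 0.7785

ωT = 3.8969·0.383 = 1.492513; cosh(ωT) = 2.336533, sinh(ωT) = 2.111726
x(T) = p + (x₀−p)·cosh(ωT) + (ẋ₀/ω)·sinh(ωT) ⇒ p·(1 − cosh) = x(T) − x₀·cosh − (ẋ₀/ω)·sinh
numerator   = -0.4138 − (0.3040)·2.336533 − (-0.1543/3.8969)·2.111726 = -1.040491
denominator = 1 − 2.336533 = -1.336533
p = -1.040491 / -1.336533 = 0.7785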